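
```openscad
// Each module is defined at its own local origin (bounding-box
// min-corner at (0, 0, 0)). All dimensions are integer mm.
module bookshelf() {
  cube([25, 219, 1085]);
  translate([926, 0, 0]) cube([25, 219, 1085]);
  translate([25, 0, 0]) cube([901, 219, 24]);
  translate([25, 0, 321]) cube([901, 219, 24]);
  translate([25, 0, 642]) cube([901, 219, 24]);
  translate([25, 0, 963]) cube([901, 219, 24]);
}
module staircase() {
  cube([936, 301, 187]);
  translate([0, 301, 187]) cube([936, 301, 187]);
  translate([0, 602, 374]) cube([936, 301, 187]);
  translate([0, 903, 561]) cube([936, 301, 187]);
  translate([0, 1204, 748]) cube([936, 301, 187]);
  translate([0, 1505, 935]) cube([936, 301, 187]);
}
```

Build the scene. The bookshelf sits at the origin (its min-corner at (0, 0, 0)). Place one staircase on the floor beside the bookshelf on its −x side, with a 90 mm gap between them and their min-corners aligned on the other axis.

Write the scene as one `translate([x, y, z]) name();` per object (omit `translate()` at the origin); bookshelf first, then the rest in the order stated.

bookshelf();
translate([-1026, 0, 0]) staircase();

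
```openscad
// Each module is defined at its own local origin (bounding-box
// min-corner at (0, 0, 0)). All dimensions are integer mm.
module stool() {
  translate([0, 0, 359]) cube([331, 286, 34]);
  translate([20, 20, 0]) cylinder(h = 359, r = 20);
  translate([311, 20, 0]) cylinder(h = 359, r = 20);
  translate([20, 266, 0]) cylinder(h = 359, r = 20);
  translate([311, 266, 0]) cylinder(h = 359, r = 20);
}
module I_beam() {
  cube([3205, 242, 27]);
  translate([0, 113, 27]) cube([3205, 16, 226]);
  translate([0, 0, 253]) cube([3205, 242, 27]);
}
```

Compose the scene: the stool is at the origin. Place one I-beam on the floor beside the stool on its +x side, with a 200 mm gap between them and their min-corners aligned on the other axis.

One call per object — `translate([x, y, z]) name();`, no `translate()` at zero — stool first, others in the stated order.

stool();
translate([531, 0, 0]) I_beam();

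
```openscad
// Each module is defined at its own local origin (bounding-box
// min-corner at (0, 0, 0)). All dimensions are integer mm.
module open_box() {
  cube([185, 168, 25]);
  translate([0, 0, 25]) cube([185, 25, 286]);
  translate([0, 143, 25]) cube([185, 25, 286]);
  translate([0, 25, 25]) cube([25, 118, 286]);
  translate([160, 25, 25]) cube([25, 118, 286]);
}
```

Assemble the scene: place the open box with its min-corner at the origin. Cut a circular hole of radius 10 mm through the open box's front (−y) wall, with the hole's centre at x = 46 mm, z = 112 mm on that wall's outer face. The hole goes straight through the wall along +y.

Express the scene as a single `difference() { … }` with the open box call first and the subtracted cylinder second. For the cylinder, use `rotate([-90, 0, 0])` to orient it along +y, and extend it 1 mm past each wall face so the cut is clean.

difference() {
  open_box();
  translate([46, -1, 112]) rotate([-90, 0, 0]) cylinder(h = 27, r = 10);
}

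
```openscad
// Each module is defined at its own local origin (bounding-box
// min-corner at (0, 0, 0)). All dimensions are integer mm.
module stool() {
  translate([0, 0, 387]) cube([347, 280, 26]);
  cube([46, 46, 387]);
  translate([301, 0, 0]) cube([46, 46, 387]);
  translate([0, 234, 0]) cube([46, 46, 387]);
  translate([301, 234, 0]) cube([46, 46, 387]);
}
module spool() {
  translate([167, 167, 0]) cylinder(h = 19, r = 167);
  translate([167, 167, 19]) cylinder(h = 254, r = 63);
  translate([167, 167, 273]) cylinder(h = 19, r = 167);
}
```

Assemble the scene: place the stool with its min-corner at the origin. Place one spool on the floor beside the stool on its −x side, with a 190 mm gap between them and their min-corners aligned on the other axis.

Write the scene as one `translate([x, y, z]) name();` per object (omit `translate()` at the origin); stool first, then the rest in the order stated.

stool();
translate([-524, 0, 0]) spool();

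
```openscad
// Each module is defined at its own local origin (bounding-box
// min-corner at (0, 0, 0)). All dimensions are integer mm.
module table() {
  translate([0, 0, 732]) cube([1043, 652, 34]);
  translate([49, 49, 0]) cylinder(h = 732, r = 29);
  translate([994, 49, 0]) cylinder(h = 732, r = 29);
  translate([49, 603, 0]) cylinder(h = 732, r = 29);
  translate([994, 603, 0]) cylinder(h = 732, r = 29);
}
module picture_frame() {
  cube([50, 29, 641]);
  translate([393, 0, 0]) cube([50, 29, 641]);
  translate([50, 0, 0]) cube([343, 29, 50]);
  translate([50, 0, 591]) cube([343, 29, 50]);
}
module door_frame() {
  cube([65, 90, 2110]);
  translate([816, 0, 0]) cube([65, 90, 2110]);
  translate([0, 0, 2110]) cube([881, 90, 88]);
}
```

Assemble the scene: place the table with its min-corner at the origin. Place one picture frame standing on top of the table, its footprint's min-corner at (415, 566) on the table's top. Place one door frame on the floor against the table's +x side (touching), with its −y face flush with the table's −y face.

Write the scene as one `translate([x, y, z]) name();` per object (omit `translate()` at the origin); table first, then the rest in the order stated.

table();
translate([415, 566, 766]) picture_frame();
translate([1043, 0, 0]) door_frame();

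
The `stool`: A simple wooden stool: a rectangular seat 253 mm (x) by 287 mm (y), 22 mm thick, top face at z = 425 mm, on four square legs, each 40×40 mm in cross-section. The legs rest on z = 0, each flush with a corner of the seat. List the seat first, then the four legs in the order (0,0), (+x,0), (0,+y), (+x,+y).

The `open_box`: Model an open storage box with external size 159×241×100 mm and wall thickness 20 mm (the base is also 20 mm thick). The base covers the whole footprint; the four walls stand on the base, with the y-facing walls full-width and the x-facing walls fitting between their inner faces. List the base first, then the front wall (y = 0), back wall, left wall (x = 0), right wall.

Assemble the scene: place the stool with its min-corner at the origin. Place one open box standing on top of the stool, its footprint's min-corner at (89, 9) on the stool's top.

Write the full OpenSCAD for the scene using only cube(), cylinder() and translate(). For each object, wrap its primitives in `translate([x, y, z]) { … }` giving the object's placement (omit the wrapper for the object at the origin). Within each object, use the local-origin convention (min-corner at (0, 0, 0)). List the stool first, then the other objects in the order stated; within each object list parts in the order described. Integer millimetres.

translate([0, 0, 403]) cube([253, 287, 22]);
cube([40, 40, 403]);
translate([213, 0, 0]) cube([40, 40, 403]);
translate([0, 247, 0]) cube([40, 40, 403]);
translate([213, 247, 0]) cube([40, 40, 403]);
translate([89, 9, 425]) {
  cube([159, 241, 20]);
  translate([0, 0, 20]) cube([159, 20, 80]);
  translate([0, 221, 20]) cube([159, 20, 80]);
  translate([0, 20, 20]) cube([20, 201, 80]);
  translate([139, 20, 20]) cube([20, 201, 80]);
}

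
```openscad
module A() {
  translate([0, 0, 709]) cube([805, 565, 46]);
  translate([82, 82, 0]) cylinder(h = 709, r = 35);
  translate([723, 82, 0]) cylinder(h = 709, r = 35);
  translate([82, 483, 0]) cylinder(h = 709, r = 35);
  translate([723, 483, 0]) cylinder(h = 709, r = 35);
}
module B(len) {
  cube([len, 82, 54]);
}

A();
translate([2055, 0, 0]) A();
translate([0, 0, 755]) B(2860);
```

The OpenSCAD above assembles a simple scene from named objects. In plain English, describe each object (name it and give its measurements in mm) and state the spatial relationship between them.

A is a table: top 805 mm (x) × 565 mm (y), 46 mm thick, upper face at z = 755 mm, on four round legs of 70 mm diameter, each leg's bounding box inset 47 mm from the nearest pair of top edges, running from z = 0 to the bottom of the top.

B is a rectangular beam 2860 mm long (x), 82 mm deep (y), 54 mm thick (z).

The beam spans the tops of two tables placed 1250 mm apart, resting at z = 755 mm.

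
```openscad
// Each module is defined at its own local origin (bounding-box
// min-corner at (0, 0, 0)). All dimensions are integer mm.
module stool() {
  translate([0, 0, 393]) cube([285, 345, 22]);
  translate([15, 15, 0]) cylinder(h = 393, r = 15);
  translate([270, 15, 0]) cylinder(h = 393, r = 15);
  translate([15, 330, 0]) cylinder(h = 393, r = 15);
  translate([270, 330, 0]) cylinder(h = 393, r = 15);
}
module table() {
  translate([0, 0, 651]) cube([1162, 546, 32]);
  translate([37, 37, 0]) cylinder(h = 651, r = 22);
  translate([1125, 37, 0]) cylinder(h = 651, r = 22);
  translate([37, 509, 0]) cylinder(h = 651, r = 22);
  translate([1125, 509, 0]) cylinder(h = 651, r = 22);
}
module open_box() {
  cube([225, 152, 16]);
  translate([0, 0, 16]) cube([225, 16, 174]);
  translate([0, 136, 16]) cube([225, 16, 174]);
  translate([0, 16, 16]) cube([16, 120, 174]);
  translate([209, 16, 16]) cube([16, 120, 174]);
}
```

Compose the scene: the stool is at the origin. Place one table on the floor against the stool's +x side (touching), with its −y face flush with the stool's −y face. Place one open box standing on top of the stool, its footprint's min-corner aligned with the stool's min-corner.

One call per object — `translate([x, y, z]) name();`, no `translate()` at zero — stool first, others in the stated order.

stool();
translate([285, 0, 0]) table();
translate([0, 0, 415]) open_box();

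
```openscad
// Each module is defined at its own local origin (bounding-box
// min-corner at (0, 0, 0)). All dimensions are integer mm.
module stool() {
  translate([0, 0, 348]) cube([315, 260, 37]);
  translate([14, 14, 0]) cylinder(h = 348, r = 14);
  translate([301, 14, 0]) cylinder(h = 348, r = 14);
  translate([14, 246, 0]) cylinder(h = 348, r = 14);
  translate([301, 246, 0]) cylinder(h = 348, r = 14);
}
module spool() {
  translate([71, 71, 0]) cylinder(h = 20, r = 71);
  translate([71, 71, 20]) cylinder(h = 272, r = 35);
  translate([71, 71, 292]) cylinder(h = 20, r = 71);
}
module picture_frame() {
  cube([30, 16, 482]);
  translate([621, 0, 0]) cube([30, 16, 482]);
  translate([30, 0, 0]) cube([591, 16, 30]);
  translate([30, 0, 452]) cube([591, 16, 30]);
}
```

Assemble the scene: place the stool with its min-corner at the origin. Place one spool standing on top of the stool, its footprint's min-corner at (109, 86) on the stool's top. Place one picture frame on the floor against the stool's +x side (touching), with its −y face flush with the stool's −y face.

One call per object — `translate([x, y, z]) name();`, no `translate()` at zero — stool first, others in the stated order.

stool();
translate([109, 86, 385]) spool();
translate([315, 0, 0]) picture_frame();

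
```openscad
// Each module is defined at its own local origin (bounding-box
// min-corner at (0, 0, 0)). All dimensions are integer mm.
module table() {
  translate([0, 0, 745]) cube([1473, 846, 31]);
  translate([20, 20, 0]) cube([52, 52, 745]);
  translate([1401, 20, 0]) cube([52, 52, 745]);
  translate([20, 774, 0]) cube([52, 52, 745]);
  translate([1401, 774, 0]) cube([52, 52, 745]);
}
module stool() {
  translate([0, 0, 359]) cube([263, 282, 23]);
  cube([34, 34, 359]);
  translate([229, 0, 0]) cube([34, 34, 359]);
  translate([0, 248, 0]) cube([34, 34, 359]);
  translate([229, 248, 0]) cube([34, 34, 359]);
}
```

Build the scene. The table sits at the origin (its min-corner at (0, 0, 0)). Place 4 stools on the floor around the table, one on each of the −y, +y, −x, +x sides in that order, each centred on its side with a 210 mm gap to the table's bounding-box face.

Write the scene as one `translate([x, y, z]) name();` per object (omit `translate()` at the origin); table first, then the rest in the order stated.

table();
translate([605, -492, 0]) stool();
translate([605, 1056, 0]) stool();
translate([-473, 282, 0]) stool();
translate([1683, 282, 0]) stool();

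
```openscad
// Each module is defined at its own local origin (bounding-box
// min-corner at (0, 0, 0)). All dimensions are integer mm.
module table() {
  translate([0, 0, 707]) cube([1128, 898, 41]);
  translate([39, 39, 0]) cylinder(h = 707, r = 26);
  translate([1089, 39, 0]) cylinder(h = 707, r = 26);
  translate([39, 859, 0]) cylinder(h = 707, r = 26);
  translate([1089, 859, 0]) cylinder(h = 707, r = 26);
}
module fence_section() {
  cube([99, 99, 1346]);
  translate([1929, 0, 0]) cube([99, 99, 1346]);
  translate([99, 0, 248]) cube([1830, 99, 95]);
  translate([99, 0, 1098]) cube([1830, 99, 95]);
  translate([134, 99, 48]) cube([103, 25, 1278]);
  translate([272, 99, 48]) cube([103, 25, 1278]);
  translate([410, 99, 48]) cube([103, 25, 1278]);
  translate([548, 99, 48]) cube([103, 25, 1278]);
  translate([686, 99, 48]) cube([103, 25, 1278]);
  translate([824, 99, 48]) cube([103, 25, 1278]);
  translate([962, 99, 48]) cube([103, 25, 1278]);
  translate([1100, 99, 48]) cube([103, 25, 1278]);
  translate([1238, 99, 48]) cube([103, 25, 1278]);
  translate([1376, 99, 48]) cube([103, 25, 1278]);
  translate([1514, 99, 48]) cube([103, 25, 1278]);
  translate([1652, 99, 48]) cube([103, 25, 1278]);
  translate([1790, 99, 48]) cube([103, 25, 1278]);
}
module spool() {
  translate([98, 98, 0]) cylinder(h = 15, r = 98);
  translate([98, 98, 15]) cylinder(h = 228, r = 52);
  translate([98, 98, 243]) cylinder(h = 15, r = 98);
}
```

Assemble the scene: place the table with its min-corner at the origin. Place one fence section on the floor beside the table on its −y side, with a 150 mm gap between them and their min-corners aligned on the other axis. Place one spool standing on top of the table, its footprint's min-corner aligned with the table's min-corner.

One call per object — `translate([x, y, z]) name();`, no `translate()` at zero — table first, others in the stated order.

table();
translate([0, -274, 0]) fence_section();
translate([0, 0, 748]) spool();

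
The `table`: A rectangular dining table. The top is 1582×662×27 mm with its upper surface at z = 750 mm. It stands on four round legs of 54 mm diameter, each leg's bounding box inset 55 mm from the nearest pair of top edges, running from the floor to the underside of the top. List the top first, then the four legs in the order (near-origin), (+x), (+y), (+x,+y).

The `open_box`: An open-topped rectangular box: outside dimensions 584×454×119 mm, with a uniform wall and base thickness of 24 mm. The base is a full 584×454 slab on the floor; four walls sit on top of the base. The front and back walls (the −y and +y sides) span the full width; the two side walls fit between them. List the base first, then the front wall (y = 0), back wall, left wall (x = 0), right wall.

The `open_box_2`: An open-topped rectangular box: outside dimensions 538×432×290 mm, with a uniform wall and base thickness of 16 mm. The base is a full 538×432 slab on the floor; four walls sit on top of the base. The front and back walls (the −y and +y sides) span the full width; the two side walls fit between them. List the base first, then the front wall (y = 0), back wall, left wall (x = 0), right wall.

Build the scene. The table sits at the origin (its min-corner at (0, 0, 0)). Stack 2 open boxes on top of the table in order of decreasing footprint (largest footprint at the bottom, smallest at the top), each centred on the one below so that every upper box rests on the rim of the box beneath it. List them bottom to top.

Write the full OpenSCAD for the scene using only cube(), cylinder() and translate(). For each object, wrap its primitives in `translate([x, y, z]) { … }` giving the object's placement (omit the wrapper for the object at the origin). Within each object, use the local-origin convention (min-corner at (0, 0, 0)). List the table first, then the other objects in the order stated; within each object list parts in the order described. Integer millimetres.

translate([0, 0, 723]) cube([1582, 662, 27]);
translate([82, 82, 0]) cylinder(h = 723, r = 27);
translate([1500, 82, 0]) cylinder(h = 723, r = 27);
translate([82, 580, 0]) cylinder(h = 723, r = 27);
translate([1500, 580, 0]) cylinder(h = 723, r = 27);
translate([499, 104, 750]) {
  cube([584, 454, 24]);
  translate([0, 0, 24]) cube([584, 24, 95]);
  translate([0, 430, 24]) cube([584, 24, 95]);
  translate([0, 24, 24]) cube([24, 406, 95]);
  translate([560, 24, 24]) cube([24, 406, 95]);
}
translate([522, 115, 869]) {
  cube([538, 432, 16]);
  translate([0, 0, 16]) cube([538, 16, 274]);
  translate([0, 416, 16]) cube([538, 16, 274]);
  translate([0, 16, 16]) cube([16, 400, 274]);
  translate([522, 16, 16]) cube([16, 400, 274]);
}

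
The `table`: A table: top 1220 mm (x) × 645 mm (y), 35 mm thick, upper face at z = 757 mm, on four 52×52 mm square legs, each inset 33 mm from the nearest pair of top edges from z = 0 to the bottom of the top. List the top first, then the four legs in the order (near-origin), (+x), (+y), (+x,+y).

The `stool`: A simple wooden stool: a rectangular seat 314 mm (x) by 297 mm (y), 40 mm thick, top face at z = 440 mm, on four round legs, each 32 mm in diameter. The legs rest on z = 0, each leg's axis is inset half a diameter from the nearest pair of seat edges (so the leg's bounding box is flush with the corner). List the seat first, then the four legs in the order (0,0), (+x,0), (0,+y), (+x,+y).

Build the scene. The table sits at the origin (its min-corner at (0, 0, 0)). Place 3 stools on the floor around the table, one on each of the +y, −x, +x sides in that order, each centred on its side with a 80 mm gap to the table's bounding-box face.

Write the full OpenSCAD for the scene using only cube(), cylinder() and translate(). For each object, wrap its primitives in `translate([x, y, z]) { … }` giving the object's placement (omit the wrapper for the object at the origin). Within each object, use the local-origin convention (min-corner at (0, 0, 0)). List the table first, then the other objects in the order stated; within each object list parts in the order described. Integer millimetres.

translate([0, 0, 722]) cube([1220, 645, 35]);
translate([33, 33, 0]) cube([52, 52, 722]);
translate([1135, 33, 0]) cube([52, 52, 722]);
translate([33, 560, 0]) cube([52, 52, 722]);
translate([1135, 560, 0]) cube([52, 52, 722]);
translate([453, 725, 0]) {
  translate([0, 0, 400]) cube([314, 297, 40]);
  translate([16, 16, 0]) cylinder(h = 400, r = 16);
  translate([298, 16, 0]) cylinder(h = 400, r = 16);
  translate([16, 281, 0]) cylinder(h = 400, r = 16);
  translate([298, 281, 0]) cylinder(h = 400, r = 16);
}
translate([-394, 174, 0]) {
  translate([0, 0, 400]) cube([314, 297, 40]);
  translate([16, 16, 0]) cylinder(h = 400, r = 16);
  translate([298, 16, 0]) cylinder(h = 400, r = 16);
  translate([16, 281, 0]) cylinder(h = 400, r = 16);
  translate([298, 281, 0]) cylinder(h = 400, r = 16);
}
translate([1300, 174, 0]) {
  translate([0, 0, 400]) cube([314, 297, 40]);
  translate([16, 16, 0]) cylinder(h = 400, r = 16);
  translate([298, 16, 0]) cylinder(h = 400, r = 16);
  translate([16, 281, 0]) cylinder(h = 400, r = 16);
  translate([298, 281, 0]) cylinder(h = 400, r = 16);
}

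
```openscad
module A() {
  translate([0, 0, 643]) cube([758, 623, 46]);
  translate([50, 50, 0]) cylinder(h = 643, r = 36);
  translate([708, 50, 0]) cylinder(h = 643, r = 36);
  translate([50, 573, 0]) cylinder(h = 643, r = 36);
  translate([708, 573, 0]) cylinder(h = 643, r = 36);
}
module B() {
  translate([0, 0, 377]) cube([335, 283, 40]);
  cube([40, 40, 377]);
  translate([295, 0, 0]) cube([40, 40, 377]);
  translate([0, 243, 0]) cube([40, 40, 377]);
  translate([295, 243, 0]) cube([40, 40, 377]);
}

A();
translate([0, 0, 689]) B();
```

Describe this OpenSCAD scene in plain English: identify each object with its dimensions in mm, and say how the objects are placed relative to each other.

A is a table with a 758×623 mm rectangular top, 46 mm thick, top surface at z = 689 mm, supported by four round legs of 72 mm diameter, each leg's bounding box inset 14 mm from the nearest pair of top edges, running from the floor.

B is a four-legged stool. The seat is a 335×283×40 mm slab whose top surface is at z = 417 mm; four square legs, each 40×40 mm in cross-section, run from the floor (z = 0) to the underside of the seat, each flush with a corner of the seat.

The stool is on top of the table.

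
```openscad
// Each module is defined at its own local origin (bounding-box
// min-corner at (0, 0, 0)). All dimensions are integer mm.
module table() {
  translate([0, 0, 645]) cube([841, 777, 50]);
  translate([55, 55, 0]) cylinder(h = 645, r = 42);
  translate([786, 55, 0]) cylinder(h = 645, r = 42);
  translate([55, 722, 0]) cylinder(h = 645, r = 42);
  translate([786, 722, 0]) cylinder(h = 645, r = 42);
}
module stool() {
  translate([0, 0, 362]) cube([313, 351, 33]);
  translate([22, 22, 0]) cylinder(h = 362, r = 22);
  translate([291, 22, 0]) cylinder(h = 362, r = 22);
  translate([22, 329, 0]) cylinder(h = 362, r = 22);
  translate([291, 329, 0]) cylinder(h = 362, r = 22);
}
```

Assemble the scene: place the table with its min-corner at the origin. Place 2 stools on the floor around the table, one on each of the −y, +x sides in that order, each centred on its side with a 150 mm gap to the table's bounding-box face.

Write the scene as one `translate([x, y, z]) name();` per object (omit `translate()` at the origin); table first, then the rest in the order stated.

table();
translate([264, -501, 0]) stool();
translate([991, 213, 0]) stool();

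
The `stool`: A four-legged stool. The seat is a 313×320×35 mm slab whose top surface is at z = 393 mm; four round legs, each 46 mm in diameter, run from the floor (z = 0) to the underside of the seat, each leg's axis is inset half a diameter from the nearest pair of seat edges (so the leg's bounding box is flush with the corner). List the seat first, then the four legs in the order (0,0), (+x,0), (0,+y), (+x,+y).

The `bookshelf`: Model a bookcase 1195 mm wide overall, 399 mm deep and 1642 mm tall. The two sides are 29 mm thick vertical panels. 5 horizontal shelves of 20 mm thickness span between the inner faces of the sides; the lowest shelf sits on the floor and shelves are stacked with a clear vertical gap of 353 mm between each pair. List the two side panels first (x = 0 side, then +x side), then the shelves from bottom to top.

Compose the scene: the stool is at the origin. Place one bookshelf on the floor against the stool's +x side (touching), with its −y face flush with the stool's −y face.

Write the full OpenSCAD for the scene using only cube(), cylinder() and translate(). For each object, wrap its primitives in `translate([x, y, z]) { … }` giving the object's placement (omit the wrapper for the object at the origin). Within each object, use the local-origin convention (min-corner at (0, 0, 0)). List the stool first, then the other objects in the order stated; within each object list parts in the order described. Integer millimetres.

translate([0, 0, 358]) cube([313, 320, 35]);
translate([23, 23, 0]) cylinder(h = 358, r = 23);
translate([290, 23, 0]) cylinder(h = 358, r = 23);
translate([23, 297, 0]) cylinder(h = 358, r = 23);
translate([290, 297, 0]) cylinder(h = 358, r = 23);
translate([313, 0, 0]) {
  cube([29, 399, 1642]);
  translate([1166, 0, 0]) cube([29, 399, 1642]);
  translate([29, 0, 0]) cube([1137, 399, 20]);
  translate([29, 0, 373]) cube([1137, 399, 20]);
  translate([29, 0, 746]) cube([1137, 399, 20]);
  translate([29, 0, 1119]) cube([1137, 399, 20]);
  translate([29, 0, 1492]) cube([1137, 399, 20]);
}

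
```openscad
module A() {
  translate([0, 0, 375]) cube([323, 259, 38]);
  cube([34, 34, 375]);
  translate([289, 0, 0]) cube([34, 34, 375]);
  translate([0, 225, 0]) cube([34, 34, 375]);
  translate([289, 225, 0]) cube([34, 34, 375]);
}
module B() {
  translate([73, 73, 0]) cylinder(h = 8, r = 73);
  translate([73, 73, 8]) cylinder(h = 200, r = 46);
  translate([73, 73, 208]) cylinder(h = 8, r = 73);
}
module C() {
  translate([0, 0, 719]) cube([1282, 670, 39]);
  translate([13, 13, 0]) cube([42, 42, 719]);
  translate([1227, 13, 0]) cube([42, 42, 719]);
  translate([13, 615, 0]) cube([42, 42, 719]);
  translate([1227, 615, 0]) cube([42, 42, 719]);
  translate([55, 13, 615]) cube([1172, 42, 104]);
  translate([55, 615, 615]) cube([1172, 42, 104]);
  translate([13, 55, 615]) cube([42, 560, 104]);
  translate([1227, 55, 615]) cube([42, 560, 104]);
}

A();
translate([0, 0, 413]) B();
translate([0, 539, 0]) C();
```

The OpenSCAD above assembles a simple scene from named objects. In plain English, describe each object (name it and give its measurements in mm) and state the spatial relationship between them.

A is a simple wooden stool: a rectangular seat 323 mm (x) by 259 mm (y), 38 mm thick, top face at z = 413 mm, on four square legs, each 34×34 mm in cross-section. The legs rest on z = 0, each flush with a corner of the seat.

B is a spool: two coaxial disc flanges of radius 73 mm and thickness 8 mm, joined by a core cylinder of radius 46 mm and height 200 mm. The lower flange rests on z = 0 and the three cylinders share a vertical axis.

C is a rectangular dining table. The top is 1282×670×39 mm with its upper surface at z = 758 mm. It stands on four 42×42 mm square legs, each inset 13 mm from the nearest pair of top edges, running from the floor to the underside of the top. Four apron rails, 42 mm thick and 104 mm tall, run between adjacent legs with their top edges flush with the underside of the top and their outer faces flush with the legs' outer faces.

The spool is on top of the stool. The table is on the floor beside the stool on its +y side.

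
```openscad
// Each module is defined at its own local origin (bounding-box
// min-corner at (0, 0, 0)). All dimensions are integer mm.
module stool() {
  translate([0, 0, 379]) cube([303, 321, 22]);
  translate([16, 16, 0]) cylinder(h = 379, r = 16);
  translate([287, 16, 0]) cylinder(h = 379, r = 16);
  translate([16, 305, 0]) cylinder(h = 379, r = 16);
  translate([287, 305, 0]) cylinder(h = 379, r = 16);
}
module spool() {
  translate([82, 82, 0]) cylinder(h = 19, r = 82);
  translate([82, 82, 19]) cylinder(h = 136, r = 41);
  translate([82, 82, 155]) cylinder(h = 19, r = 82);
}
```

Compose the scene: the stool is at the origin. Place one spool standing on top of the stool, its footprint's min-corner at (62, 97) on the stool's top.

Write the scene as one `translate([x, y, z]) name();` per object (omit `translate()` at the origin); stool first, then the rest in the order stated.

stool();
translate([62, 97, 401]) spool();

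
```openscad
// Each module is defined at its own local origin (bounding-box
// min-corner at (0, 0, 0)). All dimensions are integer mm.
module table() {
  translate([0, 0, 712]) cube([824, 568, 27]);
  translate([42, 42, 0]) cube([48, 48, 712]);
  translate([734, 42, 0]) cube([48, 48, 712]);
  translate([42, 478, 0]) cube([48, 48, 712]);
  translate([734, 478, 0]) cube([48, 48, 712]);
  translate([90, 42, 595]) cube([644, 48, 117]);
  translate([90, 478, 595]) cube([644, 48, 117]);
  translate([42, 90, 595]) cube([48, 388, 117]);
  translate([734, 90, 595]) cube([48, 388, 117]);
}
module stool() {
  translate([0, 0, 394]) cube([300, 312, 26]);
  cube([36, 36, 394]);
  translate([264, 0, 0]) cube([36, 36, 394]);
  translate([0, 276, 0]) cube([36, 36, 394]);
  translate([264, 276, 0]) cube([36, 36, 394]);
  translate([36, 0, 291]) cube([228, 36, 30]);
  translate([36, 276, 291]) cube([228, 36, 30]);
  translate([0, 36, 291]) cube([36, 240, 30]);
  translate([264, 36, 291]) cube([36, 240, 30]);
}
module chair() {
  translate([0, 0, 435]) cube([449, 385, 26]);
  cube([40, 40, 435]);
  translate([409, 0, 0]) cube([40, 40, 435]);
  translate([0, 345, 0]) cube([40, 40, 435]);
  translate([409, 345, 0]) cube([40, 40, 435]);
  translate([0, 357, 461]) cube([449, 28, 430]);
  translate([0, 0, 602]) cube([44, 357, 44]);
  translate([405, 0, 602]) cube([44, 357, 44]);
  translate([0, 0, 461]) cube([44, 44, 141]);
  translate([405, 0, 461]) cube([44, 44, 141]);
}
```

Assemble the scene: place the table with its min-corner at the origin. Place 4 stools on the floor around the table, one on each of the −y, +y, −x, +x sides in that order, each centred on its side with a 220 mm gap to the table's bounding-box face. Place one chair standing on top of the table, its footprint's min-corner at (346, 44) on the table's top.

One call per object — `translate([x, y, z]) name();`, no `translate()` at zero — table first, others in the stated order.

table();
translate([262, -532, 0]) stool();
translate([262, 788, 0]) stool();
translate([-520, 128, 0]) stool();
translate([1044, 128, 0]) stool();
translate([346, 44, 739]) chair();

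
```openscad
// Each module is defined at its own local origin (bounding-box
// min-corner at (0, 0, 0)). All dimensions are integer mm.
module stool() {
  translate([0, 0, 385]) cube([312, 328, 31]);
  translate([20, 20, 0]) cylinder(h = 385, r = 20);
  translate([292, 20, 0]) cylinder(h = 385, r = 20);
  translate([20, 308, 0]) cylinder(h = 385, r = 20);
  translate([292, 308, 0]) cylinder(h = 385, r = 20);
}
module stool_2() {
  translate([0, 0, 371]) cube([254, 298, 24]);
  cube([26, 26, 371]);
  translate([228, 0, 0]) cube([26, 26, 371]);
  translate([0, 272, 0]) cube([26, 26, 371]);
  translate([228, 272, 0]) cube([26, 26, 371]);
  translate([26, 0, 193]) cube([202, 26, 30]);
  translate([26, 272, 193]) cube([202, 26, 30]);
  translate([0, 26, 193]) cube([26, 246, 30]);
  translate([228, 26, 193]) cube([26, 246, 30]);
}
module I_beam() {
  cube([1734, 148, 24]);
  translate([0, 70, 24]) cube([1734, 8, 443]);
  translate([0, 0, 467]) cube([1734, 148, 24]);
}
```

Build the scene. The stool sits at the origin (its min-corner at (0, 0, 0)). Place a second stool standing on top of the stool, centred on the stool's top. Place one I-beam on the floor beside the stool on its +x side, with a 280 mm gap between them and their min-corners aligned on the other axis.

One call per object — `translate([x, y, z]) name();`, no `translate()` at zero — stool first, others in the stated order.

stool();
translate([29, 15, 416]) stool_2();
translate([592, 0, 0]) I_beam();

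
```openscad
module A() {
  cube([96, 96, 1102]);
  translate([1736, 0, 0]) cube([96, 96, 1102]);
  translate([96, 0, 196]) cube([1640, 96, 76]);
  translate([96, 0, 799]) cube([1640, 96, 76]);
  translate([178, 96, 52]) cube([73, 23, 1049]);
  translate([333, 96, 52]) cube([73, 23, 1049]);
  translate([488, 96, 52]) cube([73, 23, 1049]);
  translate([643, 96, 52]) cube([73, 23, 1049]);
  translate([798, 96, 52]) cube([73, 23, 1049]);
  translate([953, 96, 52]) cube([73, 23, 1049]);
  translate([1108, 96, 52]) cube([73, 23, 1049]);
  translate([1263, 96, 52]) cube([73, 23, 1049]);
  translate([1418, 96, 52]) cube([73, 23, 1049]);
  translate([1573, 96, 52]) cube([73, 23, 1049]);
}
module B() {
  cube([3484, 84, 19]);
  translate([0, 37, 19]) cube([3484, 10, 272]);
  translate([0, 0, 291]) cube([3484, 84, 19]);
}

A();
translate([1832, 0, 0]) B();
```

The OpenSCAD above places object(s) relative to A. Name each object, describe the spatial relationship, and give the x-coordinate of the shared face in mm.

The fence section's +x face and the I-beam's −x face are both at x = 1832 mm.

A is a fence section. B is an I-beam. The I-beam is against the fence section's +x side, with their −y faces flush. The x-coordinate of the shared face is 1832 mm.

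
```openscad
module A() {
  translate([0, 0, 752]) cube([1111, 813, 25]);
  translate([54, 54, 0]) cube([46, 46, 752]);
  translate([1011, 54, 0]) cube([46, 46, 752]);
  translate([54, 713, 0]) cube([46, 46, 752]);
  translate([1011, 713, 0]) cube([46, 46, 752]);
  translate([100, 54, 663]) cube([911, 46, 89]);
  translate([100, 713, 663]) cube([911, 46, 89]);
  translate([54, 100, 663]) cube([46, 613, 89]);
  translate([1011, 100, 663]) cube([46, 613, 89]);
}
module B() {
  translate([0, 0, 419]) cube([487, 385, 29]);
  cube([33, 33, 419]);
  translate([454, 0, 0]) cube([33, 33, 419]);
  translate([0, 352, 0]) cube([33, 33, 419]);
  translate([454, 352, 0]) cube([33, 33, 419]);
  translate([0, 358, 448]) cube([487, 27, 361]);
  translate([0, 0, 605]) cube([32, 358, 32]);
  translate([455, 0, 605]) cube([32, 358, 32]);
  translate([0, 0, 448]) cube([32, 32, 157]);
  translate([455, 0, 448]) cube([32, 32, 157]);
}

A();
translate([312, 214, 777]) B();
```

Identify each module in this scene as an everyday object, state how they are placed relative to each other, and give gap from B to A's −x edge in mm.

A is a table. B is a chair. The chair is on top of the table, centred. The gap from the chair to the table's −x edge is 312 mm.

The chair's min-x is at 312; the table's min-x is 0; gap = 312 mm.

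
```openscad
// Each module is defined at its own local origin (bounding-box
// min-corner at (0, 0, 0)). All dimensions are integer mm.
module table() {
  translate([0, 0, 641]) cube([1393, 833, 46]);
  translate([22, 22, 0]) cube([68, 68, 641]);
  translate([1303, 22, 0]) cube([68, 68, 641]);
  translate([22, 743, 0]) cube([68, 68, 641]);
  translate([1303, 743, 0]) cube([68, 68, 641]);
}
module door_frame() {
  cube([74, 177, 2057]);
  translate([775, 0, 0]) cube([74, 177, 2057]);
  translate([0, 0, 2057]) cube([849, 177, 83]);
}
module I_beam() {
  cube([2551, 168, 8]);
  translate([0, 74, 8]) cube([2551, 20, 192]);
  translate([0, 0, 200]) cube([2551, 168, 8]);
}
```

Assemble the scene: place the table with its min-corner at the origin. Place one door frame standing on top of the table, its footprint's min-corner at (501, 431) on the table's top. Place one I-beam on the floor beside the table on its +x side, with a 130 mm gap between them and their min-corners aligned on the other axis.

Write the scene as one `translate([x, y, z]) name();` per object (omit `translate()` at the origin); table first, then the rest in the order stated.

table();
translate([501, 431, 687]) door_frame();
translate([1523, 0, 0]) I_beam();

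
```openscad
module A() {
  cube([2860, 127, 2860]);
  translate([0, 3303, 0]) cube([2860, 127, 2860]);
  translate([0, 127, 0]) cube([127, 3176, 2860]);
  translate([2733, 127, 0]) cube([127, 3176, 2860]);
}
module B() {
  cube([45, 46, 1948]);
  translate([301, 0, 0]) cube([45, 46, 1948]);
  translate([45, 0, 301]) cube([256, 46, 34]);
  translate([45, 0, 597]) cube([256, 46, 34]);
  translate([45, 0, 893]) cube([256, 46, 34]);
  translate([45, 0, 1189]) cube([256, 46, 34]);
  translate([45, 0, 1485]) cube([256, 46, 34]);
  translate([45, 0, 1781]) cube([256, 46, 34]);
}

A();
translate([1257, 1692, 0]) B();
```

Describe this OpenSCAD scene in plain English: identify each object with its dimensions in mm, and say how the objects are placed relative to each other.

A is a box-shaped house frame (walls only): outside footprint 2860×3430 mm, wall height 2860 mm, wall thickness 127 mm. The two y-facing walls run the full x-width; the two x-facing walls fit between the inner faces of the y-facing walls.

B is a wooden ladder with two side rails of 45×46 mm section and 1948 mm height, set 346 mm apart overall. Between them run 6 rectangular rungs (46 mm deep, 34 mm thick), front faces flush with the rails' −y face. The bottom of the first rung is 301 mm above the floor and each subsequent rung is 296 mm higher than the one below.

The ladder sits inside the house frame, centred.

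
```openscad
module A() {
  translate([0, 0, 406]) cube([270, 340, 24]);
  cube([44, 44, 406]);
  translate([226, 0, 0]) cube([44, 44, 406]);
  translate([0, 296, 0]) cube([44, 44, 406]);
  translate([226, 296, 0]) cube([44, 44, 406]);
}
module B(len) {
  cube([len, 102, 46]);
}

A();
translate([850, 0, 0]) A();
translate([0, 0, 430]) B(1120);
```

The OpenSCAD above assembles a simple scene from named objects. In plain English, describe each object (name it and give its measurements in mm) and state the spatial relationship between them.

A is a simple wooden stool: a rectangular seat 270 mm (x) by 340 mm (y), 24 mm thick, top face at z = 430 mm, on four square legs, each 44×44 mm in cross-section. The legs rest on z = 0, each flush with a corner of the seat.

B is a rectangular beam 1120 mm long (x), 102 mm deep (y), 46 mm thick (z).

The beam spans the tops of two stools placed 580 mm apart, resting at z = 430 mm.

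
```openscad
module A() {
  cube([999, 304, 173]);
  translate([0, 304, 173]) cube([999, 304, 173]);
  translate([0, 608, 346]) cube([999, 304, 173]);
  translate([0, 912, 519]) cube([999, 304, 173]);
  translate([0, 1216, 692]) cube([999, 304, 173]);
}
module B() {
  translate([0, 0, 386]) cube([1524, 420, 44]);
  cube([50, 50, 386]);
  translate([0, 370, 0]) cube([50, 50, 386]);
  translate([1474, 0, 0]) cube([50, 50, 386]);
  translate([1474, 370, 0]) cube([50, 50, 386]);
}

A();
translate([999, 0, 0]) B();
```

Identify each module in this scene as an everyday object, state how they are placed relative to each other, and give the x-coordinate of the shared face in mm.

The staircase's +x face and the bench's −x face are both at x = 999 mm.

A is a staircase. B is a bench. The bench is against the staircase's +x side, with their −y faces flush. The x-coordinate of the shared face is 999 mm.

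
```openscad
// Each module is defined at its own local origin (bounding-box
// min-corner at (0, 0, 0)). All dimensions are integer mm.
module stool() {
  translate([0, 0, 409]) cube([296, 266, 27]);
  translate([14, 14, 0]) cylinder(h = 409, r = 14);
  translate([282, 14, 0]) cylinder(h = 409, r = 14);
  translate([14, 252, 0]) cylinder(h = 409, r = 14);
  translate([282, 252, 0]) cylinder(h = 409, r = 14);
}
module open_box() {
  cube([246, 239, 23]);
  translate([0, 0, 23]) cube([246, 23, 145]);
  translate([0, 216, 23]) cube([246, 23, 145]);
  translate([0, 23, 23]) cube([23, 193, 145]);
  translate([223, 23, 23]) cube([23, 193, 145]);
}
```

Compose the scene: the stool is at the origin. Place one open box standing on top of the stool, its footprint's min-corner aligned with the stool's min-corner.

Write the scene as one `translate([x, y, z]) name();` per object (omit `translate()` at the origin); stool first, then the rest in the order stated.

stool();
translate([0, 0, 436]) open_box();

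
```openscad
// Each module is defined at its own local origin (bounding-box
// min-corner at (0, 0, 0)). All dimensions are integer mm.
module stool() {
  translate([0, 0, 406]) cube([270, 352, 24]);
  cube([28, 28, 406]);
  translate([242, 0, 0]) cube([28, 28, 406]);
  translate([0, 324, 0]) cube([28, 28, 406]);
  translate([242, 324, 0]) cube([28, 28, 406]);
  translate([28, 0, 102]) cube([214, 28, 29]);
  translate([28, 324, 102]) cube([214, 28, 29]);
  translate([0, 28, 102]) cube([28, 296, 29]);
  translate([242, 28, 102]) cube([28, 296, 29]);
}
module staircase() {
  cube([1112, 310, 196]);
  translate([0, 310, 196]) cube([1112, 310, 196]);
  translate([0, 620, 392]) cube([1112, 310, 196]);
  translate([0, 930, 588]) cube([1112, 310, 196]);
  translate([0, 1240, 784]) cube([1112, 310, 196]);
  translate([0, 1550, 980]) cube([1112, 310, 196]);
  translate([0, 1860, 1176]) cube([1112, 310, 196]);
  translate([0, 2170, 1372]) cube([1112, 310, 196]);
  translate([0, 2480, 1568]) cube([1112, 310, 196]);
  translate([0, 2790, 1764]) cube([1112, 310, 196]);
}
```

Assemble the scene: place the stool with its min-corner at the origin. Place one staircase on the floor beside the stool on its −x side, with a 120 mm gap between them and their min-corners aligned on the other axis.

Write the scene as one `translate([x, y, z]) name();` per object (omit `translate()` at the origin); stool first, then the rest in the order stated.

stool();
translate([-1232, 0, 0]) staircase();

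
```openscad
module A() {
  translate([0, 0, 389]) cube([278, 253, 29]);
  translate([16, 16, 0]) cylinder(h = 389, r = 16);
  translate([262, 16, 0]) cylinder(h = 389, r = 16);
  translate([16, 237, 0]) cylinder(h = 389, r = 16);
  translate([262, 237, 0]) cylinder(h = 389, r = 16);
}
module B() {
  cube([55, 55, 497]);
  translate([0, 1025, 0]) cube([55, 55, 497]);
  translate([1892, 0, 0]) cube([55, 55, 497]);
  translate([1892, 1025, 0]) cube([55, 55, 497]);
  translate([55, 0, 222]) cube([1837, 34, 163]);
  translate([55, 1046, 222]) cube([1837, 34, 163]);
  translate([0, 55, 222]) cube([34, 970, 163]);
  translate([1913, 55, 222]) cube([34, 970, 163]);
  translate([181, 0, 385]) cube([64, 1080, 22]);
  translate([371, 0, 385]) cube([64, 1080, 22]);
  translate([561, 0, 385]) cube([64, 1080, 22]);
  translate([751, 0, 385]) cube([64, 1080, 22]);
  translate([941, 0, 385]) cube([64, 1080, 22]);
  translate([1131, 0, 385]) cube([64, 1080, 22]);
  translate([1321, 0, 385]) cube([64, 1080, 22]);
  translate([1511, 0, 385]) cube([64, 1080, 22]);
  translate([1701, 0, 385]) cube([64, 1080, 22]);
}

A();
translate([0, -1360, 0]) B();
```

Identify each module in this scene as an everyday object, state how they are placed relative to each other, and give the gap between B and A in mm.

The bed frame's nearest face is 280 mm from the stool's −y face.

A is a stool. B is a bed frame. The bed frame is on the floor beside the stool on its −y side. The gap between the bed frame and the stool is 280 mm.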